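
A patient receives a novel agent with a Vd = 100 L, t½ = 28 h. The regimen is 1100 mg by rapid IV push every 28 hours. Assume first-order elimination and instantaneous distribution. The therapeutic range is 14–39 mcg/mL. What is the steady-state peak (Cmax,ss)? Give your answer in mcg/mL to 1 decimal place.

22.0 mcg/mL

The dosing interval is 1 half-life, so f = 2^(−1) = 0.5.
At steady state, R = 1/(1 − 0.5) = 2/1.
Single-dose peak C₀ = D/Vd = 1100/100 = 11 mcg/mL.
Steady-state peak Cmax,ss = C₀·R = 11 × 2/1 ≈ 22.000 mcg/mL.
Peak 22.0 mcg/mL vs MTC 39 mcg/mL: below toxic threshold.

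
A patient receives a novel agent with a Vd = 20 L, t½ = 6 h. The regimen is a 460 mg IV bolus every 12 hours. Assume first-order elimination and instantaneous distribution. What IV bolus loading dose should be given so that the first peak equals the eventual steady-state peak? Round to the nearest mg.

613 mg

f = (1/2)^(12/6) ≈ 0.250000; accumulation ratio R = 1/(1−f) ≈ 1.33333.
Loading dose to hit Cmax,ss on first dose: D_load = D_maint·R ≈ 460 × 1.33333 ≈ 613.33 mg.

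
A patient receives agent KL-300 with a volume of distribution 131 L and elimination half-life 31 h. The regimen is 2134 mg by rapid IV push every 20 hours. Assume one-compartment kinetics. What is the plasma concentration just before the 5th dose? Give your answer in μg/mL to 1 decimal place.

f = (1/2)^(τ/t½) = (1/2)^(20/31) ≈ 0.6394.
C₀ = D/Vd = 2134/131 ≈ 16.290 μg/mL.
Before the 5th dose, 4 doses have been given. Superposition: Cmin = C₀·(f + f² + … + f^4).
≈ 16.290 × (0.6394 + 0.4088 + 0.2614 + 0.1671) ≈ 16.290 × 1.4767 ≈ 24.055 μg/mL.

24.1 μg/mL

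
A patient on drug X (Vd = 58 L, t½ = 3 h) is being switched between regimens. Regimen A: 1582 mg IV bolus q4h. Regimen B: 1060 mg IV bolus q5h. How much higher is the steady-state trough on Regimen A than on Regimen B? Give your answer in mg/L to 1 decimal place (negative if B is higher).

Regimen A: f = (1/2)^(4/3) ≈ 0.3969; Cmin,ss = (1582/58)·f/(1−f) ≈ 17.950 mg/L.
Regimen B: f = (1/2)^(5/3) ≈ 0.3150; Cmin,ss = (1060/58)·f/(1−f) ≈ 8.404 mg/L.
Difference ≈ 17.950 − 8.404 ≈ 9.546 mg/L.

9.5 mg/L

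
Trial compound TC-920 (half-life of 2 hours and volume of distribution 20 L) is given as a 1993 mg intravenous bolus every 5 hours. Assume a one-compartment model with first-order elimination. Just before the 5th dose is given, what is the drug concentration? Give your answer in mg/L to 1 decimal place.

21.4 mg/L

f = (1/2)^(τ/t½) = (1/2)^(5/2) ≈ 0.1768.
C₀ = D/Vd = 1993/20 ≈ 99.650 mg/L.
Before the 5th dose, 4 doses have been given. Superposition: Cmin = C₀·(f + f² + … + f^4).
≈ 99.650 × (0.1768 + 0.0313 + 0.0055 + 0.0010) ≈ 99.650 × 0.2146 ≈ 21.385 mg/L.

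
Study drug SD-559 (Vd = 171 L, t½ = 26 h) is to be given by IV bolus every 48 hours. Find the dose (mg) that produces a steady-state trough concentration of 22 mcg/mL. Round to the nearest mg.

τ/t½ = 48/26 ≈ 1.8462, so f = (1/2)^(48/26) ≈ 0.278133.
Cmin,ss = (D/Vd)·f/(1−f), so D = Cmin,ss·Vd·(1−f)/f.
D = 22 × 171 × (1−f)/f ≈ 22 × 171 × 2.59540 ≈ 9763.89 mg.

9764 mg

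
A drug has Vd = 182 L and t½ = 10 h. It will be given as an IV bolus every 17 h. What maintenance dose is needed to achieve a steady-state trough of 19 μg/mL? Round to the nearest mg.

τ/t½ = 17/10 ≈ 1.7, so f = (1/2)^(17/10) ≈ 0.307786.
Cmin,ss = (D/Vd)·f/(1−f), so D = Cmin,ss·Vd·(1−f)/f.
D = 19 × 182 × (1−f)/f ≈ 19 × 182 × 2.24901 ≈ 7777.08 mg.

7777 mg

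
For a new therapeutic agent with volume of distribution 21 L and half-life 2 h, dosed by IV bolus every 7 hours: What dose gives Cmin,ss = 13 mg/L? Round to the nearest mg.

2816 mg

τ/t½ = 7/2 ≈ 3.5, so f = (1/2)^(7/2) ≈ 0.088388.
Cmin,ss = (D/Vd)·f/(1−f), so D = Cmin,ss·Vd·(1−f)/f.
D = 13 × 21 × (1−f)/f ≈ 13 × 21 × 10.31375 ≈ 2815.65 mg.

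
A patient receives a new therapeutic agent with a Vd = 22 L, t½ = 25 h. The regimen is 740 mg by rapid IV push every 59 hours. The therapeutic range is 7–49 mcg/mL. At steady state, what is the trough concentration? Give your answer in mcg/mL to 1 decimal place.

8.1 mcg/mL

Over one 59-h interval, 59/25 ≈ 2.36 half-lives elapse, leaving f ≈ 0.1948 of each dose.
Single-dose peak C₀ = D/Vd = 740/22 ≈ 33.636 mcg/mL.
Steady-state trough Cmin,ss = C₀·f/(1−f) ≈ 33.636 × 0.1948/0.8052 ≈ 8.137 mcg/mL.
Trough 8.1 mcg/mL vs MEC 7 mcg/mL: adequate.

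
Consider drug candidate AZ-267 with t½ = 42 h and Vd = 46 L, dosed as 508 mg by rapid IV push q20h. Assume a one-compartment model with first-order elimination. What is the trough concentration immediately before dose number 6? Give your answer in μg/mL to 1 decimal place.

f = (1/2)^(τ/t½) = (1/2)^(20/42) ≈ 0.7189.
C₀ = D/Vd = 508/46 ≈ 11.043 μg/mL.
Before the 6th dose, 5 doses have been given. Superposition: Cmin = C₀·(f + f² + … + f^5).
≈ 11.043 × (0.7189 + 0.5168 + 0.3715 + 0.2671 + 0.1920) ≈ 11.043 × 2.0663 ≈ 22.818 μg/mL.

22.8 μg/mL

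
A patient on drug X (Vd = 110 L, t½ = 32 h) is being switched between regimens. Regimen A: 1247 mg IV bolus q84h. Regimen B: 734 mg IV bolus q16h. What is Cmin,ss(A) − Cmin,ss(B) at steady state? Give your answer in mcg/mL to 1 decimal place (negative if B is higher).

Regimen A: f = (1/2)^(84/32) ≈ 0.1621; Cmin,ss = (1247/110)·f/(1−f) ≈ 2.193 mcg/mL.
Regimen B: f = (1/2)^(16/32) ≈ 0.7071; Cmin,ss = (734/110)·f/(1−f) ≈ 16.109 mcg/mL.
Difference ≈ 2.193 − 16.109 ≈ -13.916 mcg/mL.

-13.9 mcg/mL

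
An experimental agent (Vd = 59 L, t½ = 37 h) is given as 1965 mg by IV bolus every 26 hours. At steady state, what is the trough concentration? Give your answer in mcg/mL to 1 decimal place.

τ/t½ = 26/37 ≈ 0.7027, so fraction remaining f = (1/2)^(26/37) ≈ 0.6144.
At steady state, accumulation factor R = 1/(1 − e^(−kτ)) ≈ 2.5934.
Single-dose peak C₀ = D/Vd = 1965/59 ≈ 33.305 mcg/mL.
Steady-state peak Cmax,ss = C₀·R ≈ 33.305 × 2.5934 ≈ 86.373 mcg/mL.
Steady-state trough Cmin,ss = Cmax,ss·f ≈ 86.373 × 0.6144 ≈ 53.068 mcg/mL.

53.1 mcg/mL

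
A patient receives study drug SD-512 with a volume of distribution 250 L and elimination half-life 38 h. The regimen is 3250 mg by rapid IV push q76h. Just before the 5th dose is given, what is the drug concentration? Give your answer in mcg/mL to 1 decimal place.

f = (1/2)^(τ/t½) = (1/2)^(76/38) ≈ 0.2500.
C₀ = D/Vd = 3250/250 ≈ 13.000 mcg/mL.
Before the 5th dose, 4 doses have been given. Superposition: Cmin = C₀·(f + f² + … + f^4).
≈ 13.000 × (0.2500 + 0.0625 + 0.0156 + 0.0039) ≈ 13.000 × 0.3320 ≈ 4.316 mcg/mL.

4.3 mcg/mL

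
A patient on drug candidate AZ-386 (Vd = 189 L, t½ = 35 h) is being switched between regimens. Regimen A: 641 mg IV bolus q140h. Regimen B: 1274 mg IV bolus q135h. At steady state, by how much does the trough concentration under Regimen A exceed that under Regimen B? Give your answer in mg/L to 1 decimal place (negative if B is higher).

Regimen A: f = (1/2)^(140/35) ≈ 0.0625; Cmin,ss = (641/189)·f/(1−f) ≈ 0.226 mg/L.
Regimen B: f = (1/2)^(135/35) ≈ 0.0690; Cmin,ss = (1274/189)·f/(1−f) ≈ 0.500 mg/L.
Difference ≈ 0.226 − 0.500 ≈ -0.274 mg/L.

-0.3 mg/L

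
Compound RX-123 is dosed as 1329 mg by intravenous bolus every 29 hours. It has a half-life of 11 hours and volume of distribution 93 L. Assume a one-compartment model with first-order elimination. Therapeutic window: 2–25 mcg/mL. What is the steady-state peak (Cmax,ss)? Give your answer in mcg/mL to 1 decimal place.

17.0 mcg/mL

k = ln2/t½ = ln2/11 ≈ 0.063013 h⁻¹; fraction remaining f = e^(−kτ) = e^(−0.063013×29) ≈ 0.1608.
Accumulation ratio R = 1/(1 − f) ≈ 1/0.8392 ≈ 1.1916.
Single-dose peak C₀ = D/Vd = 1329/93 ≈ 14.290 mcg/mL.
Steady-state peak Cmax,ss = C₀·R ≈ 14.290 × 1.1916 ≈ 17.028 mcg/mL.
Peak 17.0 mcg/mL vs MTC 25 mcg/mL: below toxic threshold.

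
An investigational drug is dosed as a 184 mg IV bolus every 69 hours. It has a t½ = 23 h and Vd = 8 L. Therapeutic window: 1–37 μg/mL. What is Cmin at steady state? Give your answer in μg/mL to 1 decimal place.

τ = 69 h = 3 half-lives, so f = (1/2)^3 = 0.125.
At steady state, R = 1/(1 − 0.125) = 8/7.
Single-dose peak C₀ = D/Vd = 184/8 = 23 μg/mL.
Steady-state peak Cmax,ss = C₀·R = 23 × 8/7 ≈ 26.286 μg/mL.
Steady-state trough Cmin,ss = Cmax,ss·f ≈ 26.286 × 0.125 ≈ 3.286 μg/mL.
Trough 3.3 μg/mL vs MEC 1 μg/mL: adequate.

3.3 μg/mL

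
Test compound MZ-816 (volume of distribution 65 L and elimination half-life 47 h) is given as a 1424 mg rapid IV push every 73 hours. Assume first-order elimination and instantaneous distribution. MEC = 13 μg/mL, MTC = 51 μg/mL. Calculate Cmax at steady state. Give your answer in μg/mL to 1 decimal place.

33.2 μg/mL

k = ln2/t½ = ln2/47 ≈ 0.014748 h⁻¹; fraction remaining f = e^(−kτ) = e^(−0.014748×73) ≈ 0.3408.
At steady state, accumulation factor R = 1/(1 − e^(−kτ)) ≈ 1.5170.
Single-dose peak C₀ = D/Vd = 1424/65 ≈ 21.908 μg/mL.
Steady-state peak Cmax,ss = C₀·R ≈ 21.908 × 1.5170 ≈ 33.234 μg/mL.
Peak 33.2 μg/mL vs MTC 51 μg/mL: below toxic threshold.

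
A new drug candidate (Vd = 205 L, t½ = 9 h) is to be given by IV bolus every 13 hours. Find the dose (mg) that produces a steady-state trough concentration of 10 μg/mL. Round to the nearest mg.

3529 mg

τ/t½ = 13/9 ≈ 1.4444, so f = (1/2)^(13/9) ≈ 0.367434.
Cmin,ss = (D/Vd)·f/(1−f), so D = Cmin,ss·Vd·(1−f)/f.
D = 10 × 205 × (1−f)/f ≈ 10 × 205 × 1.72158 ≈ 3529.24 mg.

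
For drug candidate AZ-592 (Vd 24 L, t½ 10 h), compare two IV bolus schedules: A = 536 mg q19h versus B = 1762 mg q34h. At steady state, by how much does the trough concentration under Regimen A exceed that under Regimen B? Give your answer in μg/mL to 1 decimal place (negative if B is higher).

0.5 μg/mL

Regimen A: f = (1/2)^(19/10) ≈ 0.2679; Cmin,ss = (536/24)·f/(1−f) ≈ 8.173 μg/mL.
Regimen B: f = (1/2)^(34/10) ≈ 0.0947; Cmin,ss = (1762/24)·f/(1−f) ≈ 7.680 μg/mL.
Difference ≈ 8.173 − 7.680 ≈ 0.493 μg/mL.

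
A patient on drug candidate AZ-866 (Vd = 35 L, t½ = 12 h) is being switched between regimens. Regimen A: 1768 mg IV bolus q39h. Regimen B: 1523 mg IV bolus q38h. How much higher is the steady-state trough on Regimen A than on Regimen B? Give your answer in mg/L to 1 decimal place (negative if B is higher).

0.5 mg/L

Regimen A: f = (1/2)^(39/12) ≈ 0.1051; Cmin,ss = (1768/35)·f/(1−f) ≈ 5.933 mg/L.
Regimen B: f = (1/2)^(38/12) ≈ 0.1114; Cmin,ss = (1523/35)·f/(1−f) ≈ 5.455 mg/L.
Difference ≈ 5.933 − 5.455 ≈ 0.478 mg/L.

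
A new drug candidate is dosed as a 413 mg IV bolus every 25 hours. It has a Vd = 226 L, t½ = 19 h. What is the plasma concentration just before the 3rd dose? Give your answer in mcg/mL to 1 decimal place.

1.0 mcg/mL

f = (1/2)^(τ/t½) = (1/2)^(25/19) ≈ 0.4017.
C₀ = D/Vd = 413/226 ≈ 1.827 mcg/mL.
Before the 3rd dose, 2 doses have been given. Superposition: Cmin = C₀·(f + f²).
≈ 1.827 × (0.4017 + 0.1614) ≈ 1.827 × 0.5631 ≈ 1.029 mcg/mL.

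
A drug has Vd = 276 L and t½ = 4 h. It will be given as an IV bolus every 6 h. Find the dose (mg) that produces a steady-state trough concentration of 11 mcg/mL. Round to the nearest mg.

5551 mg

τ/t½ = 6/4 ≈ 1.5, so f = (1/2)^(6/4) ≈ 0.353553.
Cmin,ss = (D/Vd)·f/(1−f), so D = Cmin,ss·Vd·(1−f)/f.
D = 11 × 276 × (1−f)/f ≈ 11 × 276 × 1.82843 ≈ 5551.11 mg.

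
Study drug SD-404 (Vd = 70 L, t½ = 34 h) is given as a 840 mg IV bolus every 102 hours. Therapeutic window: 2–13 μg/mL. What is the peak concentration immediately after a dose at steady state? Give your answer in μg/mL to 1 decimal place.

13.7 μg/mL

The dosing interval is 3 half-lives, so f = 2^(−3) = 0.125.
At steady state, R = 1/(1 − 0.125) = 8/7.
Single-dose peak C₀ = D/Vd = 840/70 = 12 μg/mL.
Steady-state peak Cmax,ss = C₀·R = 12 × 8/7 ≈ 13.714 μg/mL.
Peak 13.7 μg/mL vs MTC 13 μg/mL: exceeds toxic threshold.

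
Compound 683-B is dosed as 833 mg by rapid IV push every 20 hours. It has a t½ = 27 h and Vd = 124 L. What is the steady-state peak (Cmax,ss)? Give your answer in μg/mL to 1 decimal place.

τ/t½ = 20/27 ≈ 0.74074, so fraction remaining f = (1/2)^(20/27) ≈ 0.5984.
At steady state, accumulation factor R = 1/(1 − e^(−kτ)) ≈ 2.4900.
Each bolus raises the concentration by D/Vd = 833/124 ≈ 6.718 μg/mL.
Steady-state peak Cmax,ss = C₀·R ≈ 6.718 × 2.4900 ≈ 16.728 μg/mL.

16.7 μg/mL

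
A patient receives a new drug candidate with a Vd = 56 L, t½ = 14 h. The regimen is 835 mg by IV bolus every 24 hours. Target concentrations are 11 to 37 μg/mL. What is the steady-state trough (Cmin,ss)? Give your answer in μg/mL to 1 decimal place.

6.5 μg/mL

τ/t½ = 24/14 ≈ 1.7143, so fraction remaining f = (1/2)^(24/14) ≈ 0.3048.
Accumulation ratio R = 1/(1 − f) ≈ 1/0.6952 ≈ 1.4384.
Single-dose peak C₀ = D/Vd = 835/56 ≈ 14.911 μg/mL.
Cmax,ss = C₀/(1 − f) ≈ 14.911/0.6952 ≈ 21.449 μg/mL.
One interval later, Cmin,ss = Cmax,ss·e^(−kτ) ≈ 21.449 × 0.3048 ≈ 6.538 μg/mL.
Trough 6.5 μg/mL vs MEC 11 μg/mL: subtherapeutic.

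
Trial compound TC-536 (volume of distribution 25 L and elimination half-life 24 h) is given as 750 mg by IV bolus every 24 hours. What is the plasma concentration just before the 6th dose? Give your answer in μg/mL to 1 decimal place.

f = (1/2)^(τ/t½) = (1/2)^(24/24) ≈ 0.5000.
C₀ = D/Vd = 750/25 ≈ 30.000 μg/mL.
Before the 6th dose, 5 doses have been given. Superposition: Cmin = C₀·(f + f² + … + f^5).
≈ 30.000 × (0.5000 + 0.2500 + 0.1250 + 0.0625 + 0.0313) ≈ 30.000 × 0.9688 ≈ 29.064 μg/mL.

29.1 μg/mL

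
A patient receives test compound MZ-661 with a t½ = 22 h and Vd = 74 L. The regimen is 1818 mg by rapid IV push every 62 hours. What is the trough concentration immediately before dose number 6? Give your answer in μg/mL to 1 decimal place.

4.1 μg/mL

f = (1/2)^(τ/t½) = (1/2)^(62/22) ≈ 0.1418.
C₀ = D/Vd = 1818/74 ≈ 24.568 μg/mL.
Before the 6th dose, 5 doses have been given. Superposition: Cmin = C₀·(f + f² + … + f^5).
≈ 24.568 × (0.1418 + 0.0201 + 0.0029 + 0.0004 + 0.0001) ≈ 24.568 × 0.1653 ≈ 4.061 μg/mL.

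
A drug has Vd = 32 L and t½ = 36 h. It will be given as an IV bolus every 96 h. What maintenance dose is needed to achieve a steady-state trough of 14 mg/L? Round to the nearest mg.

2397 mg

τ/t½ = 96/36 ≈ 2.6667, so f = (1/2)^(96/36) ≈ 0.157490.
Cmin,ss = (D/Vd)·f/(1−f), so D = Cmin,ss·Vd·(1−f)/f.
D = 14 × 32 × (1−f)/f ≈ 14 × 32 × 5.34961 ≈ 2396.63 mg.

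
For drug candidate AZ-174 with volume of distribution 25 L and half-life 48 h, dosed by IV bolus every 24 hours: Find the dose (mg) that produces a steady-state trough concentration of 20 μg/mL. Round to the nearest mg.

207 mg

τ/t½ = 24/48 ≈ 0.5, so f = (1/2)^(24/48) ≈ 0.707107.
Cmin,ss = (D/Vd)·f/(1−f), so D = Cmin,ss·Vd·(1−f)/f.
D = 20 × 25 × (1−f)/f ≈ 20 × 25 × 0.41421 ≈ 207.11 mg.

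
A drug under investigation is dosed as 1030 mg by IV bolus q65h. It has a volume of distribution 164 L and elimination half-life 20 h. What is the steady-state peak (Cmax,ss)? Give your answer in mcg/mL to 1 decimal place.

7.0 mcg/mL

k = ln2/t½ = ln2/20 ≈ 0.034657 h⁻¹; fraction remaining f = e^(−kτ) = e^(−0.034657×65) ≈ 0.1051.
At steady state, accumulation factor R = 1/(1 − e^(−kτ)) ≈ 1.1174.
Each bolus raises the concentration by D/Vd = 1030/164 ≈ 6.280 mcg/mL.
Steady-state peak Cmax,ss = C₀·R ≈ 6.280 × 1.1174 ≈ 7.017 mcg/mL.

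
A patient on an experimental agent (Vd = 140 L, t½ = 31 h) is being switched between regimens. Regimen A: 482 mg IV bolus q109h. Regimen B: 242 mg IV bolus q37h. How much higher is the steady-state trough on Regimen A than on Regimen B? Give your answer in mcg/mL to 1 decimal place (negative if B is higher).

Regimen A: f = (1/2)^(109/31) ≈ 0.0874; Cmin,ss = (482/140)·f/(1−f) ≈ 0.330 mcg/mL.
Regimen B: f = (1/2)^(37/31) ≈ 0.4372; Cmin,ss = (242/140)·f/(1−f) ≈ 1.343 mcg/mL.
Difference ≈ 0.330 − 1.343 ≈ -1.013 mcg/mL.

-1.0 mcg/mL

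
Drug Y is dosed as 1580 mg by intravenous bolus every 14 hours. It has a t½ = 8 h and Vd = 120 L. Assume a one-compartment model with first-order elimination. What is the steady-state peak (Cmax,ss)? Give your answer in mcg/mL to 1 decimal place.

18.7 mcg/mL

k = ln2/t½ = ln2/8 ≈ 0.086643 h⁻¹; fraction remaining f = e^(−kτ) = e^(−0.086643×14) ≈ 0.2973.
At steady state, accumulation factor R = 1/(1 − e^(−kτ)) ≈ 1.4231.
Single-dose peak C₀ = D/Vd = 1580/120 ≈ 13.167 mcg/mL.
Cmax,ss = C₀/(1 − f) ≈ 13.167/0.7027 ≈ 18.738 mcg/mL.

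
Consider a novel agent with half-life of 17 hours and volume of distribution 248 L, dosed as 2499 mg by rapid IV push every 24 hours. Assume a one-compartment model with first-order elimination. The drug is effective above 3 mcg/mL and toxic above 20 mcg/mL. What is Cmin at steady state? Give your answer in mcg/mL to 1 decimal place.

k = ln2/t½ = ln2/17 ≈ 0.040773 h⁻¹; fraction remaining f = e^(−kτ) = e^(−0.040773×24) ≈ 0.3759.
Accumulation ratio R = 1/(1 − f) ≈ 1/0.6241 ≈ 1.6023.
Single-dose peak C₀ = D/Vd = 2499/248 ≈ 10.077 mcg/mL.
Cmax,ss = C₀/(1 − f) ≈ 10.077/0.6241 ≈ 16.146 mcg/mL.
Steady-state trough Cmin,ss = Cmax,ss·f ≈ 16.146 × 0.3759 ≈ 6.069 mcg/mL.
Trough 6.1 mcg/mL vs MEC 3 mcg/mL: adequate.

6.1 mcg/mL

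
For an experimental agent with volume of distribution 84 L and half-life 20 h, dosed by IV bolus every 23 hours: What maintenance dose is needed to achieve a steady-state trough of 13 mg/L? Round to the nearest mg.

τ/t½ = 23/20 ≈ 1.15, so f = (1/2)^(23/20) ≈ 0.450625.
Cmin,ss = (D/Vd)·f/(1−f), so D = Cmin,ss·Vd·(1−f)/f.
D = 13 × 84 × (1−f)/f ≈ 13 × 84 × 1.21914 ≈ 1331.30 mg.

1331 mg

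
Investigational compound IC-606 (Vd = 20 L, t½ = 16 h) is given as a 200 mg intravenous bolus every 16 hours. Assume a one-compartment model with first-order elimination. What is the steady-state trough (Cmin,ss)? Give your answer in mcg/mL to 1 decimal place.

τ = 16 h = 1 half-life, so f = (1/2)^1 = 0.5.
Accumulation ratio R = 1/(1 − f) = 1/0.5 = 2/1.
Single-dose peak C₀ = D/Vd = 200/20 = 10 mcg/mL.
Steady-state peak Cmax,ss = C₀·R = 10 × 2/1 ≈ 20.000 mcg/mL.
Steady-state trough Cmin,ss = Cmax,ss·f ≈ 20.000 × 0.5 ≈ 10.000 mcg/mL.

10.0 mcg/mL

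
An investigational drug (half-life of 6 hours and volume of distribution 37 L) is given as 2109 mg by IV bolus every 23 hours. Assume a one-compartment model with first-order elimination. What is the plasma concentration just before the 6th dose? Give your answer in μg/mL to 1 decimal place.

4.3 μg/mL

f = (1/2)^(τ/t½) = (1/2)^(23/6) ≈ 0.0702.
C₀ = D/Vd = 2109/37 ≈ 57.000 μg/mL.
Before the 6th dose, 5 doses have been given. Superposition: Cmin = C₀·(f + f² + … + f^5).
≈ 57.000 × (0.0702 + 0.0049 + 0.0003 + 0.0000 + 0.0000) ≈ 57.000 × 0.0754 ≈ 4.298 μg/mL.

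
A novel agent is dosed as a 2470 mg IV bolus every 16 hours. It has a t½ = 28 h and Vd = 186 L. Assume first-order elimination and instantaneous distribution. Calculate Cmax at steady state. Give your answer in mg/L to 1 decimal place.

40.6 mg/L

k = ln2/t½ = ln2/28 ≈ 0.024755 h⁻¹; fraction remaining f = e^(−kτ) = e^(−0.024755×16) ≈ 0.6730.
Accumulation ratio R = 1/(1 − f) ≈ 1/0.3270 ≈ 3.0581.
Single-dose peak C₀ = D/Vd = 2470/186 ≈ 13.280 mg/L.
Steady-state peak Cmax,ss = C₀·R ≈ 13.280 × 3.0581 ≈ 40.612 mg/L.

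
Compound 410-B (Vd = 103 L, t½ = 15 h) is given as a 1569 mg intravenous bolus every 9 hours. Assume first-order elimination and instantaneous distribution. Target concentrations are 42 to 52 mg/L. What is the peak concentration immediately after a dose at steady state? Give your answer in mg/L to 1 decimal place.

44.8 mg/L

k = ln2/t½ = ln2/15 ≈ 0.046210 h⁻¹; fraction remaining f = e^(−kτ) = e^(−0.046210×9) ≈ 0.6598.
At steady state, accumulation factor R = 1/(1 − e^(−kτ)) ≈ 2.9394.
Single-dose peak C₀ = D/Vd = 1569/103 ≈ 15.233 mg/L.
Cmax,ss = C₀/(1 − f) ≈ 15.233/0.3402 ≈ 44.777 mg/L.
Peak 44.8 mg/L vs MTC 52 mg/L: below toxic threshold.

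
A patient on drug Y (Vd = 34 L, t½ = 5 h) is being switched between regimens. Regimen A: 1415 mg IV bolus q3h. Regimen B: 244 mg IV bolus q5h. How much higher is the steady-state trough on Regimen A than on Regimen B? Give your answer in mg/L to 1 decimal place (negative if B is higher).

Regimen A: f = (1/2)^(3/5) ≈ 0.6598; Cmin,ss = (1415/34)·f/(1−f) ≈ 80.715 mg/L.
Regimen B: f = (1/2)^(5/5) ≈ 0.5000; Cmin,ss = (244/34)·f/(1−f) ≈ 7.176 mg/L.
Difference ≈ 80.715 − 7.176 ≈ 73.539 mg/L.

73.5 mg/L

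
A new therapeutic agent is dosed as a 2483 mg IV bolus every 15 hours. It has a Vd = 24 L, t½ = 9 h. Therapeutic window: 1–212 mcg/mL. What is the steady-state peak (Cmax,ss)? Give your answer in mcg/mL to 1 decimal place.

151.0 mcg/mL

k = ln2/t½ = ln2/9 ≈ 0.077016 h⁻¹; fraction remaining f = e^(−kτ) = e^(−0.077016×15) ≈ 0.3150.
At steady state, accumulation factor R = 1/(1 − e^(−kτ)) ≈ 1.4599.
Each bolus raises the concentration by D/Vd = 2483/24 ≈ 103.458 mcg/mL.
Steady-state peak Cmax,ss = C₀·R ≈ 103.458 × 1.4599 ≈ 151.038 mcg/mL.
Peak 151.0 mcg/mL vs MTC 212 mcg/mL: below toxic threshold.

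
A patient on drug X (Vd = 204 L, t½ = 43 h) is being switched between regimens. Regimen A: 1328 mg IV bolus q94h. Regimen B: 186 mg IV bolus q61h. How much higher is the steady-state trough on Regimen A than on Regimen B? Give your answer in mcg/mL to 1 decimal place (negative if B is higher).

Regimen A: f = (1/2)^(94/43) ≈ 0.2198; Cmin,ss = (1328/204)·f/(1−f) ≈ 1.834 mcg/mL.
Regimen B: f = (1/2)^(61/43) ≈ 0.3741; Cmin,ss = (186/204)·f/(1−f) ≈ 0.545 mcg/mL.
Difference ≈ 1.834 − 0.545 ≈ 1.289 mcg/mL.

1.3 mcg/mL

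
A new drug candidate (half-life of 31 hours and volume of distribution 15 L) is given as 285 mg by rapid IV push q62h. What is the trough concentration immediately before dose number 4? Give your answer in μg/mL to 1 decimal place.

f = (1/2)^(τ/t½) = (1/2)^(62/31) ≈ 0.2500.
C₀ = D/Vd = 285/15 ≈ 19.000 μg/mL.
Before the 4th dose, 3 doses have been given. Superposition: Cmin = C₀·(f + f² + … + f^3).
≈ 19.000 × (0.2500 + 0.0625 + 0.0156) ≈ 19.000 × 0.3281 ≈ 6.234 μg/mL.

6.2 μg/mL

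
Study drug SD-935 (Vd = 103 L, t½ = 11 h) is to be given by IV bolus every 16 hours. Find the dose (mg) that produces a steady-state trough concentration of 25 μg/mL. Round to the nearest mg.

τ/t½ = 16/11 ≈ 1.4545, so f = (1/2)^(16/11) ≈ 0.364870.
Cmin,ss = (D/Vd)·f/(1−f), so D = Cmin,ss·Vd·(1−f)/f.
D = 25 × 103 × (1−f)/f ≈ 25 × 103 × 1.74070 ≈ 4482.30 mg.

4482 mg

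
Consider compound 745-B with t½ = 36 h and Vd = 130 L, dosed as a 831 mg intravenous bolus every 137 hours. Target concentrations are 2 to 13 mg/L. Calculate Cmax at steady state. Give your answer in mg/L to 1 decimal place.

6.9 mg/L

τ/t½ = 137/36 ≈ 3.8056, so fraction remaining f = (1/2)^(137/36) ≈ 0.0715.
At steady state, accumulation factor R = 1/(1 − e^(−kτ)) ≈ 1.0770.
Each bolus raises the concentration by D/Vd = 831/130 ≈ 6.392 mg/L.
Steady-state peak Cmax,ss = C₀·R ≈ 6.392 × 1.0770 ≈ 6.884 mg/L.
Peak 6.9 mg/L vs MTC 13 mg/L: below toxic threshold.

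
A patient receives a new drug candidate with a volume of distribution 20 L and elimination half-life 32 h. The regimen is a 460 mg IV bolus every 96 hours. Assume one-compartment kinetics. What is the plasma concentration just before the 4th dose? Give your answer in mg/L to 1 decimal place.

f = (1/2)^(τ/t½) = (1/2)^(96/32) ≈ 0.1250.
C₀ = D/Vd = 460/20 ≈ 23.000 mg/L.
Before the 4th dose, 3 doses have been given. Superposition: Cmin = C₀·(f + f² + … + f^3).
≈ 23.000 × (0.1250 + 0.0156 + 0.0020) ≈ 23.000 × 0.1426 ≈ 3.280 mg/L.

3.3 mg/L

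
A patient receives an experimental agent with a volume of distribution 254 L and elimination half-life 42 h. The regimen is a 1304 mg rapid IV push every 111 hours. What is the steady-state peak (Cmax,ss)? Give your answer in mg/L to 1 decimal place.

k = ln2/t½ = ln2/42 ≈ 0.016504 h⁻¹; fraction remaining f = e^(−kτ) = e^(−0.016504×111) ≈ 0.1601.
Accumulation ratio R = 1/(1 − f) ≈ 1/0.8399 ≈ 1.1906.
Single-dose peak C₀ = D/Vd = 1304/254 ≈ 5.134 mg/L.
Steady-state peak Cmax,ss = C₀·R ≈ 5.134 × 1.1906 ≈ 6.113 mg/L.

6.1 mg/L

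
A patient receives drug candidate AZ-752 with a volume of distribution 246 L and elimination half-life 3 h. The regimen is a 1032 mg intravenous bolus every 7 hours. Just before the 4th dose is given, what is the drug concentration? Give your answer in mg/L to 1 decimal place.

f = (1/2)^(τ/t½) = (1/2)^(7/3) ≈ 0.1984.
C₀ = D/Vd = 1032/246 ≈ 4.195 mg/L.
Before the 4th dose, 3 doses have been given. Superposition: Cmin = C₀·(f + f² + … + f^3).
≈ 4.195 × (0.1984 + 0.0394 + 0.0078) ≈ 4.195 × 0.2456 ≈ 1.030 mg/L.

1.0 mg/L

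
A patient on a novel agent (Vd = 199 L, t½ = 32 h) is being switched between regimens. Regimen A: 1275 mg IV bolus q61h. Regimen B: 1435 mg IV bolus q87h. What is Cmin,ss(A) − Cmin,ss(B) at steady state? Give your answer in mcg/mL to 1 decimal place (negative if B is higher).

Regimen A: f = (1/2)^(61/32) ≈ 0.2668; Cmin,ss = (1275/199)·f/(1−f) ≈ 2.331 mcg/mL.
Regimen B: f = (1/2)^(87/32) ≈ 0.1519; Cmin,ss = (1435/199)·f/(1−f) ≈ 1.292 mcg/mL.
Difference ≈ 2.331 − 1.292 ≈ 1.039 mcg/mL.

1.0 mcg/mL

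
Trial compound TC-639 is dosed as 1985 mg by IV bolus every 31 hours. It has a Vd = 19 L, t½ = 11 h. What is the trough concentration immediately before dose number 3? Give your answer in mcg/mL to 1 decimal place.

f = (1/2)^(τ/t½) = (1/2)^(31/11) ≈ 0.1418.
C₀ = D/Vd = 1985/19 ≈ 104.474 mcg/mL.
Before the 3rd dose, 2 doses have been given. Superposition: Cmin = C₀·(f + f²).
≈ 104.474 × (0.1418 + 0.0201) ≈ 104.474 × 0.1619 ≈ 16.914 mcg/mL.

16.9 mcg/mL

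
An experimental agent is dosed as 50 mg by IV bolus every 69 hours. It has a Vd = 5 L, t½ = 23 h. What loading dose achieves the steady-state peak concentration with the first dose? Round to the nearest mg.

f = (1/2)^(69/23) ≈ 0.125000; accumulation ratio R = 1/(1−f) ≈ 1.14286.
Loading dose to hit Cmax,ss on first dose: D_load = D_maint·R ≈ 50 × 1.14286 ≈ 57.14 mg.

57 mg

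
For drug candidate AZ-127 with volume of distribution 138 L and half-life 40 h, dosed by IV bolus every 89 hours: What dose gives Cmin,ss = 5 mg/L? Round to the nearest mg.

2536 mg

τ/t½ = 89/40 ≈ 2.225, so f = (1/2)^(89/40) ≈ 0.213899.
Cmin,ss = (D/Vd)·f/(1−f), so D = Cmin,ss·Vd·(1−f)/f.
D = 5 × 138 × (1−f)/f ≈ 5 × 138 × 3.67510 ≈ 2535.82 mg.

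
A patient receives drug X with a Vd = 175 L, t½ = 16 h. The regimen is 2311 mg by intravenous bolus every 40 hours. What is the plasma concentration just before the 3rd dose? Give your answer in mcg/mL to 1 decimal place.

f = (1/2)^(τ/t½) = (1/2)^(40/16) ≈ 0.1768.
C₀ = D/Vd = 2311/175 ≈ 13.206 mcg/mL.
Before the 3rd dose, 2 doses have been given. Superposition: Cmin = C₀·(f + f²).
≈ 13.206 × (0.1768 + 0.0313) ≈ 13.206 × 0.2081 ≈ 2.748 mcg/mL.

2.7 mcg/mL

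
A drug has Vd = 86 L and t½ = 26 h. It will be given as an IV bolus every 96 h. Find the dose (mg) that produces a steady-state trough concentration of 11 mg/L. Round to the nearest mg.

11283 mg

τ/t½ = 96/26 ≈ 3.6923, so f = (1/2)^(96/26) ≈ 0.077358.
Cmin,ss = (D/Vd)·f/(1−f), so D = Cmin,ss·Vd·(1−f)/f.
D = 11 × 86 × (1−f)/f ≈ 11 × 86 × 11.92691 ≈ 11282.86 mg.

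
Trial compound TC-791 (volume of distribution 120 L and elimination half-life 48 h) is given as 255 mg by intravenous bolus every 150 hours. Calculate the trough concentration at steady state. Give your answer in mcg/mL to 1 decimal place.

0.3 mcg/mL

Over one 150-h interval, 150/48 ≈ 3.125 half-lives elapse, leaving f ≈ 0.1146 of each dose.
Accumulation ratio R = 1/(1 − f) ≈ 1/0.8854 ≈ 1.1294.
Each bolus raises the concentration by D/Vd = 255/120 ≈ 2.125 mcg/mL.
Cmax,ss = C₀/(1 − f) ≈ 2.125/0.8854 ≈ 2.400 mcg/mL.
One interval later, Cmin,ss = Cmax,ss·e^(−kτ) ≈ 2.400 × 0.1146 ≈ 0.275 mcg/mL.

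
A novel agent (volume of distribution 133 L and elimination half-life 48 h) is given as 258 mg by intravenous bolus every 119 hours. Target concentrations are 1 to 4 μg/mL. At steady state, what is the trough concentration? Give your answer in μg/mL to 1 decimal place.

0.4 μg/mL

k = ln2/t½ = ln2/48 ≈ 0.014441 h⁻¹; fraction remaining f = e^(−kτ) = e^(−0.014441×119) ≈ 0.1793.
Each bolus raises the concentration by D/Vd = 258/133 ≈ 1.940 μg/mL.
Steady-state trough Cmin,ss = C₀·f/(1−f) ≈ 1.940 × 0.1793/0.8207 ≈ 0.424 μg/mL.
Trough 0.4 μg/mL vs MEC 1 μg/mL: subtherapeutic.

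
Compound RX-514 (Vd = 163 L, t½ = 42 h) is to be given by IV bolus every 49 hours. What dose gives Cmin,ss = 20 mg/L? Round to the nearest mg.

4058 mg

τ/t½ = 49/42 ≈ 1.1667, so f = (1/2)^(49/42) ≈ 0.445449.
Cmin,ss = (D/Vd)·f/(1−f), so D = Cmin,ss·Vd·(1−f)/f.
D = 20 × 163 × (1−f)/f ≈ 20 × 163 × 1.24493 ≈ 4058.47 mg.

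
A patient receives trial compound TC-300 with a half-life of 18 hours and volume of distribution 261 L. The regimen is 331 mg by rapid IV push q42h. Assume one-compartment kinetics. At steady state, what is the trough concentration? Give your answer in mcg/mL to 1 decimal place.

0.3 mcg/mL

τ/t½ = 42/18 ≈ 2.3333, so fraction remaining f = (1/2)^(42/18) ≈ 0.1984.
Single-dose peak C₀ = D/Vd = 331/261 ≈ 1.268 mcg/mL.
Steady-state trough Cmin,ss = C₀·f/(1−f) ≈ 1.268 × 0.1984/0.8016 ≈ 0.314 mcg/mL.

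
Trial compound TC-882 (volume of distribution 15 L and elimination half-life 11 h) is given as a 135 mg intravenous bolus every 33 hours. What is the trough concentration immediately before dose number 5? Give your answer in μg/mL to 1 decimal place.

f = (1/2)^(τ/t½) = (1/2)^(33/11) ≈ 0.1250.
C₀ = D/Vd = 135/15 ≈ 9.000 μg/mL.
Before the 5th dose, 4 doses have been given. Superposition: Cmin = C₀·(f + f² + … + f^4).
≈ 9.000 × (0.1250 + 0.0156 + 0.0020 + 0.0002) ≈ 9.000 × 0.1428 ≈ 1.285 μg/mL.

1.3 μg/mL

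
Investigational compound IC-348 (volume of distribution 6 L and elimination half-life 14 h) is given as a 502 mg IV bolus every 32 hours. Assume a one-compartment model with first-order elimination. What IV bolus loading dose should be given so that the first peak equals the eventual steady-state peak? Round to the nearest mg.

632 mg

f = (1/2)^(32/14) ≈ 0.205084; accumulation ratio R = 1/(1−f) ≈ 1.25799.
Loading dose to hit Cmax,ss on first dose: D_load = D_maint·R ≈ 502 × 1.25799 ≈ 631.51 mg.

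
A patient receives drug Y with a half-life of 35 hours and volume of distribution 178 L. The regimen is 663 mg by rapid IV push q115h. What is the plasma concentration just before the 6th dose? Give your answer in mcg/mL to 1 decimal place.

0.4 mcg/mL

f = (1/2)^(τ/t½) = (1/2)^(115/35) ≈ 0.1025.
C₀ = D/Vd = 663/178 ≈ 3.725 mcg/mL.
Before the 6th dose, 5 doses have been given. Superposition: Cmin = C₀·(f + f² + … + f^5).
≈ 3.725 × (0.1025 + 0.0105 + 0.0011 + 0.0001 + 0.0000) ≈ 3.725 × 0.1142 ≈ 0.425 mcg/mL.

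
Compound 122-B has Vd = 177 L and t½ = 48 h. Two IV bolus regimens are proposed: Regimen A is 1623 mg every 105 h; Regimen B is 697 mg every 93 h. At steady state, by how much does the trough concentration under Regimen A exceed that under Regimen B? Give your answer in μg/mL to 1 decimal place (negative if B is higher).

1.2 μg/mL

Regimen A: f = (1/2)^(105/48) ≈ 0.2195; Cmin,ss = (1623/177)·f/(1−f) ≈ 2.579 μg/mL.
Regimen B: f = (1/2)^(93/48) ≈ 0.2611; Cmin,ss = (697/177)·f/(1−f) ≈ 1.391 μg/mL.
Difference ≈ 2.579 − 1.391 ≈ 1.188 μg/mL.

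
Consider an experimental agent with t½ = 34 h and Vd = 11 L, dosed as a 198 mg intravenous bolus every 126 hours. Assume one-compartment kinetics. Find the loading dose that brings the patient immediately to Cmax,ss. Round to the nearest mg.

214 mg

f = (1/2)^(126/34) ≈ 0.076633; accumulation ratio R = 1/(1−f) ≈ 1.08299.
Loading dose to hit Cmax,ss on first dose: D_load = D_maint·R ≈ 198 × 1.08299 ≈ 214.43 mg.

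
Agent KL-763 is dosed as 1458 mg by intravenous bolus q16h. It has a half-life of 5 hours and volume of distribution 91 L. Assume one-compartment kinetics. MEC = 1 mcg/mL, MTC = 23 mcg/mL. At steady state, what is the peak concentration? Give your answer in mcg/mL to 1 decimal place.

18.0 mcg/mL

k = ln2/t½ = ln2/5 ≈ 0.138629 h⁻¹; fraction remaining f = e^(−kτ) = e^(−0.138629×16) ≈ 0.1088.
Accumulation ratio R = 1/(1 − f) ≈ 1/0.8912 ≈ 1.1221.
Single-dose peak C₀ = D/Vd = 1458/91 ≈ 16.022 mcg/mL.
Steady-state peak Cmax,ss = C₀·R ≈ 16.022 × 1.1221 ≈ 17.978 mcg/mL.
Peak 18.0 mcg/mL vs MTC 23 mcg/mL: below toxic threshold.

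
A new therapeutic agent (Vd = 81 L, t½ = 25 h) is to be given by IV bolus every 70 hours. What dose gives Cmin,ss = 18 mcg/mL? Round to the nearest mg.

8696 mg

τ/t½ = 70/25 ≈ 2.8, so f = (1/2)^(70/25) ≈ 0.143587.
Cmin,ss = (D/Vd)·f/(1−f), so D = Cmin,ss·Vd·(1−f)/f.
D = 18 × 81 × (1−f)/f ≈ 18 × 81 × 5.96442 ≈ 8696.12 mg.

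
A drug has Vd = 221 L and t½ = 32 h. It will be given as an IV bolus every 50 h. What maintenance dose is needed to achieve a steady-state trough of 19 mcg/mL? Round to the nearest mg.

8203 mg

τ/t½ = 50/32 ≈ 1.5625, so f = (1/2)^(50/32) ≈ 0.338564.
Cmin,ss = (D/Vd)·f/(1−f), so D = Cmin,ss·Vd·(1−f)/f.
D = 19 × 221 × (1−f)/f ≈ 19 × 221 × 1.95365 ≈ 8203.38 mg.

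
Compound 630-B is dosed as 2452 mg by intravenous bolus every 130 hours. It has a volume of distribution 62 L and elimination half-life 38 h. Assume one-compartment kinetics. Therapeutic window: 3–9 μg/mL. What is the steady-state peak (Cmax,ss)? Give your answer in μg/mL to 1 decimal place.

Over one 130-h interval, 130/38 ≈ 3.4211 half-lives elapse, leaving f ≈ 0.0934 of each dose.
At steady state, accumulation factor R = 1/(1 − e^(−kτ)) ≈ 1.1030.
Single-dose peak C₀ = D/Vd = 2452/62 ≈ 39.548 μg/mL.
Steady-state peak Cmax,ss = C₀·R ≈ 39.548 × 1.1030 ≈ 43.621 μg/mL.
Peak 43.6 μg/mL vs MTC 9 μg/mL: exceeds toxic threshold.

43.6 μg/mL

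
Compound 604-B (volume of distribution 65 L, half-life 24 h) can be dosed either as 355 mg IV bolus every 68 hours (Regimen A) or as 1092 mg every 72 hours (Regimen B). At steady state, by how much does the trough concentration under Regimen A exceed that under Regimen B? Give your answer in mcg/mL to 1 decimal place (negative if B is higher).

Regimen A: f = (1/2)^(68/24) ≈ 0.1403; Cmin,ss = (355/65)·f/(1−f) ≈ 0.891 mcg/mL.
Regimen B: f = (1/2)^(72/24) ≈ 0.1250; Cmin,ss = (1092/65)·f/(1−f) ≈ 2.400 mcg/mL.
Difference ≈ 0.891 − 2.400 ≈ -1.509 mcg/mL.

-1.5 mcg/mL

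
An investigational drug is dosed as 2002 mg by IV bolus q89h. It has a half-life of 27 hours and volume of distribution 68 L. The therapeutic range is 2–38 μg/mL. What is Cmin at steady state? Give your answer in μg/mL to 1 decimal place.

Over one 89-h interval, 89/27 ≈ 3.2963 half-lives elapse, leaving f ≈ 0.1018 of each dose.
Each bolus raises the concentration by D/Vd = 2002/68 ≈ 29.441 μg/mL.
Steady-state trough Cmin,ss = C₀·f/(1−f) ≈ 29.441 × 0.1018/0.8982 ≈ 3.337 μg/mL.
Trough 3.3 μg/mL vs MEC 2 μg/mL: adequate.

3.3 μg/mL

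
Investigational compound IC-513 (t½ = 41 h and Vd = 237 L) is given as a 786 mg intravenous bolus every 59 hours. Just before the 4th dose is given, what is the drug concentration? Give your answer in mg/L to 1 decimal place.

f = (1/2)^(τ/t½) = (1/2)^(59/41) ≈ 0.3688.
C₀ = D/Vd = 786/237 ≈ 3.316 mg/L.
Before the 4th dose, 3 doses have been given. Superposition: Cmin = C₀·(f + f² + … + f^3).
≈ 3.316 × (0.3688 + 0.1360 + 0.0502) ≈ 3.316 × 0.5550 ≈ 1.840 mg/L.

1.8 mg/L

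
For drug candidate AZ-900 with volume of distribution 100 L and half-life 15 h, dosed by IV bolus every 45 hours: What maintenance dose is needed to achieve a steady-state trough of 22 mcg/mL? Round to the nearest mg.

15400 mg

τ/t½ = 45/15 ≈ 3, so f = (1/2)^(45/15) ≈ 0.125000.
Cmin,ss = (D/Vd)·f/(1−f), so D = Cmin,ss·Vd·(1−f)/f.
D = 22 × 100 × (1−f)/f ≈ 22 × 100 × 7.00000 ≈ 15400.00 mg.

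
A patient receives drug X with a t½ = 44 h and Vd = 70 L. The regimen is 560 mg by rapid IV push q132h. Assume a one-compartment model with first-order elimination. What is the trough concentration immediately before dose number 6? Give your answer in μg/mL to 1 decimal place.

1.1 μg/mL

f = (1/2)^(τ/t½) = (1/2)^(132/44) ≈ 0.1250.
C₀ = D/Vd = 560/70 ≈ 8.000 μg/mL.
Before the 6th dose, 5 doses have been given. Superposition: Cmin = C₀·(f + f² + … + f^5).
≈ 8.000 × (0.1250 + 0.0156 + 0.0020 + 0.0002 + 0.0000) ≈ 8.000 × 0.1428 ≈ 1.142 μg/mL.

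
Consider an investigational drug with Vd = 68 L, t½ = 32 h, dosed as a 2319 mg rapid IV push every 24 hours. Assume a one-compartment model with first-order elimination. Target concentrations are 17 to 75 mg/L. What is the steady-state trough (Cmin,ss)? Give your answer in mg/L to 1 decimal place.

k = ln2/t½ = ln2/32 ≈ 0.021661 h⁻¹; fraction remaining f = e^(−kτ) = e^(−0.021661×24) ≈ 0.5946.
At steady state, accumulation factor R = 1/(1 − e^(−kτ)) ≈ 2.4667.
Single-dose peak C₀ = D/Vd = 2319/68 ≈ 34.103 mg/L.
Steady-state peak Cmax,ss = C₀·R ≈ 34.103 × 2.4667 ≈ 84.122 mg/L.
Steady-state trough Cmin,ss = Cmax,ss·f ≈ 84.122 × 0.5946 ≈ 50.019 mg/L.
Trough 50.0 mg/L vs MEC 17 mg/L: adequate.

50.0 mg/L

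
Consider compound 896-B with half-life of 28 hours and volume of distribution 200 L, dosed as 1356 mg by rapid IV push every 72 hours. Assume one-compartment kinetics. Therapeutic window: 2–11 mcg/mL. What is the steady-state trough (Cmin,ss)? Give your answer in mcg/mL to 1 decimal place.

1.4 mcg/mL

τ/t½ = 72/28 ≈ 2.5714, so fraction remaining f = (1/2)^(72/28) ≈ 0.1682.
At steady state, accumulation factor R = 1/(1 − e^(−kτ)) ≈ 1.2022.
Each bolus raises the concentration by D/Vd = 1356/200 ≈ 6.780 mcg/mL.
Steady-state peak Cmax,ss = C₀·R ≈ 6.780 × 1.2022 ≈ 8.151 mcg/mL.
One interval later, Cmin,ss = Cmax,ss·e^(−kτ) ≈ 8.151 × 0.1682 ≈ 1.371 mcg/mL.
Trough 1.4 mcg/mL vs MEC 2 mcg/mL: subtherapeutic.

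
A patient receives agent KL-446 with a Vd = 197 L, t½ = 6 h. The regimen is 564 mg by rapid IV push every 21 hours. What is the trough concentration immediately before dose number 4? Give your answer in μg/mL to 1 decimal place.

f = (1/2)^(τ/t½) = (1/2)^(21/6) ≈ 0.0884.
C₀ = D/Vd = 564/197 ≈ 2.863 μg/mL.
Before the 4th dose, 3 doses have been given. Superposition: Cmin = C₀·(f + f² + … + f^3).
≈ 2.863 × (0.0884 + 0.0078 + 0.0007) ≈ 2.863 × 0.0969 ≈ 0.277 μg/mL.

0.3 μg/mL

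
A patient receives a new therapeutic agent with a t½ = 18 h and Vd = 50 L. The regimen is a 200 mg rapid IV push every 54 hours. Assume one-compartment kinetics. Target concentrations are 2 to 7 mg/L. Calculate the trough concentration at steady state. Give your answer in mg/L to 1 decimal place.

0.6 mg/L

τ = 54 h = 3 half-lives, so f = (1/2)^3 = 0.125.
Accumulation ratio R = 1/(1 − f) = 1/0.875 = 8/7.
Single-dose peak C₀ = D/Vd = 200/50 = 4 mg/L.
Steady-state peak Cmax,ss = C₀·R = 4 × 8/7 ≈ 4.571 mg/L.
Steady-state trough Cmin,ss = Cmax,ss·f ≈ 4.571 × 0.125 ≈ 0.571 mg/L.
Trough 0.6 mg/L vs MEC 2 mg/L: subtherapeutic.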